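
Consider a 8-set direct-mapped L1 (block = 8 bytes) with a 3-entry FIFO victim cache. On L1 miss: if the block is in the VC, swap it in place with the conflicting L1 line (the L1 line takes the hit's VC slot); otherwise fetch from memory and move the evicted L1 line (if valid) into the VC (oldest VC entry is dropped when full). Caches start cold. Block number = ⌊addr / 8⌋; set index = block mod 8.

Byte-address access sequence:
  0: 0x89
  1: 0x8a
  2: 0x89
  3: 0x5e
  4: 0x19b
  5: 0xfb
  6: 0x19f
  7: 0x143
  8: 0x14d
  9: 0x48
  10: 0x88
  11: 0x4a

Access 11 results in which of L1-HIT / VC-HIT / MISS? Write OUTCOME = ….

#0 0x89→b17/s1 MISS; vc=[]
#1 0x8a→b17/s1 L1-HIT; vc=[]
#2 0x89→b17/s1 L1-HIT; vc=[]
#3 0x5e→b11/s3 MISS; vc=[]
#4 0x19b→b51/s3 MISS; vc=[11]
#5 0xfb→b31/s7 MISS; vc=[11]
#6 0x19f→b51/s3 L1-HIT; vc=[11]
#7 0x143→b40/s0 MISS; vc=[11]
#8 0x14d→b41/s1 MISS; vc=[11,17]
#9 0x48→b9/s1 MISS; vc=[11,17,41]
#10 0x88→b17/s1 VC-HIT; vc=[11,9,41]
#11 0x4a→b9/s1 VC-HIT; vc=[11,17,41]

OUTCOME = VC-HIT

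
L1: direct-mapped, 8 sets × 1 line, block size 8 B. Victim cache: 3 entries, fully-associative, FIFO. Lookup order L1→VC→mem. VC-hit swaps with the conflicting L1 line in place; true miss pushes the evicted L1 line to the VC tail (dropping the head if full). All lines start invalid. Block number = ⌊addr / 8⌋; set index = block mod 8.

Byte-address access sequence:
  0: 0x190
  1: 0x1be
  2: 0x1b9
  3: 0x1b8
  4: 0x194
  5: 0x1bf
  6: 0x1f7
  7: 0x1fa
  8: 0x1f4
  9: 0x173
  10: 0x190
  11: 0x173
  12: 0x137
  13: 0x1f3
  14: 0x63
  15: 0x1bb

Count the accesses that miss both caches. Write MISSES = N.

#0 0x190→b50/s2 MISS; vc=[]
#1 0x1be→b55/s7 MISS; vc=[]
#2 0x1b9→b55/s7 L1-HIT; vc=[]
#3 0x1b8→b55/s7 L1-HIT; vc=[]
#4 0x194→b50/s2 L1-HIT; vc=[]
#5 0x1bf→b55/s7 L1-HIT; vc=[]
#6 0x1f7→b62/s6 MISS; vc=[]
#7 0x1fa→b63/s7 MISS; vc=[55]
#8 0x1f4→b62/s6 L1-HIT; vc=[55]
#9 0x173→b46/s6 MISS; vc=[55,62]
#10 0x190→b50/s2 L1-HIT; vc=[55,62]
#11 0x173→b46/s6 L1-HIT; vc=[55,62]
#12 0x137→b38/s6 MISS; vc=[55,62,46]
#13 0x1f3→b62/s6 VC-HIT; vc=[55,38,46]
#14 0x63→b12/s4 MISS; vc=[55,38,46]
#15 0x1bb→b55/s7 VC-HIT; vc=[63,38,46]

MISSES = 7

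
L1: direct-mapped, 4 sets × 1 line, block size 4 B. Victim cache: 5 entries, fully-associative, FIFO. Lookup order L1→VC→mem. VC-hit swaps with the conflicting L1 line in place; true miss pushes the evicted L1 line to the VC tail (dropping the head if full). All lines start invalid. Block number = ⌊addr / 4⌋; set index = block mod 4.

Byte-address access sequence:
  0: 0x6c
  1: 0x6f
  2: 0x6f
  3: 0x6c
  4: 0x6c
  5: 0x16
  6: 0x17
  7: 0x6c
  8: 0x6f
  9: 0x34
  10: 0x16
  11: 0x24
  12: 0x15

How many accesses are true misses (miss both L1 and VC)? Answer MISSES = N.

0: 0x6c (blk 27, set 3) → MISS  vc=[]
1: 0x6f (blk 27, set 3) → L1-HIT  vc=[]
2: 0x6f (blk 27, set 3) → L1-HIT  vc=[]
3: 0x6c (blk 27, set 3) → L1-HIT  vc=[]
4: 0x6c (blk 27, set 3) → L1-HIT  vc=[]
5: 0x16 (blk 5, set 1) → MISS  vc=[]
6: 0x17 (blk 5, set 1) → L1-HIT  vc=[]
7: 0x6c (blk 27, set 3) → L1-HIT  vc=[]
8: 0x6f (blk 27, set 3) → L1-HIT  vc=[]
9: 0x34 (blk 13, set 1) → MISS  vc=[5]
10: 0x16 (blk 5, set 1) → VC-HIT  vc=[13]
11: 0x24 (blk 9, set 1) → MISS  vc=[13, 5]
12: 0x15 (blk 5, set 1) → VC-HIT  vc=[13, 9]

MISSES = 4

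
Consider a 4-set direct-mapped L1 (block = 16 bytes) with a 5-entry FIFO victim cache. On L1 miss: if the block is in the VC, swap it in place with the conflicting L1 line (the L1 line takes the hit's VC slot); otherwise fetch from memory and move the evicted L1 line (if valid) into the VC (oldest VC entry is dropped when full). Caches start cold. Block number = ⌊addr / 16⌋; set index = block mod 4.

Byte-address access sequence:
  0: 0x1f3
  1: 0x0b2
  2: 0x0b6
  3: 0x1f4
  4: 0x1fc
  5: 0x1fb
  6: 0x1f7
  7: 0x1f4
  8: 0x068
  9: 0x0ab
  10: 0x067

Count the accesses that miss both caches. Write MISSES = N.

#0 0x1f3→b31/s3 MISS; vc=[]
#1 0xb2→b11/s3 MISS; vc=[31]
#2 0xb6→b11/s3 L1-HIT; vc=[31]
#3 0x1f4→b31/s3 VC-HIT; vc=[11]
#4 0x1fc→b31/s3 L1-HIT; vc=[11]
#5 0x1fb→b31/s3 L1-HIT; vc=[11]
#6 0x1f7→b31/s3 L1-HIT; vc=[11]
#7 0x1f4→b31/s3 L1-HIT; vc=[11]
#8 0x68→b6/s2 MISS; vc=[11]
#9 0xab→b10/s2 MISS; vc=[11,6]
#10 0x67→b6/s2 VC-HIT; vc=[11,10]

MISSES = 4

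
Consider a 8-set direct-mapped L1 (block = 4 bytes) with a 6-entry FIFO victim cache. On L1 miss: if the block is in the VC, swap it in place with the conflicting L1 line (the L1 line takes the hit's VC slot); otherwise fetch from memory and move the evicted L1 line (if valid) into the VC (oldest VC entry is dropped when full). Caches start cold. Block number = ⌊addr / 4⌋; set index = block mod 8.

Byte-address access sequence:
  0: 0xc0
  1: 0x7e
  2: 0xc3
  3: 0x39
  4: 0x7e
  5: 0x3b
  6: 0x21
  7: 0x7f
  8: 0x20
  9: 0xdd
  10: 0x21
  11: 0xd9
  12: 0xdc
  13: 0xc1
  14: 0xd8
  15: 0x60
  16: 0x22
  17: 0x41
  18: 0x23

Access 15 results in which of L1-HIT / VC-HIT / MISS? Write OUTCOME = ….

#0 0xc0→b48/s0 MISS; vc=[]
#1 0x7e→b31/s7 MISS; vc=[]
#2 0xc3→b48/s0 L1-HIT; vc=[]
#3 0x39→b14/s6 MISS; vc=[]
#4 0x7e→b31/s7 L1-HIT; vc=[]
#5 0x3b→b14/s6 L1-HIT; vc=[]
#6 0x21→b8/s0 MISS; vc=[48]
#7 0x7f→b31/s7 L1-HIT; vc=[48]
#8 0x20→b8/s0 L1-HIT; vc=[48]
#9 0xdd→b55/s7 MISS; vc=[48,31]
#10 0x21→b8/s0 L1-HIT; vc=[48,31]
#11 0xd9→b54/s6 MISS; vc=[48,31,14]
#12 0xdc→b55/s7 L1-HIT; vc=[48,31,14]
#13 0xc1→b48/s0 VC-HIT; vc=[8,31,14]
#14 0xd8→b54/s6 L1-HIT; vc=[8,31,14]
#15 0x60→b24/s0 MISS; vc=[8,31,14,48]
#16 0x22→b8/s0 VC-HIT; vc=[24,31,14,48]
#17 0x41→b16/s0 MISS; vc=[24,31,14,48,8]
#18 0x23→b8/s0 VC-HIT; vc=[24,31,14,48,16]

OUTCOME = MISS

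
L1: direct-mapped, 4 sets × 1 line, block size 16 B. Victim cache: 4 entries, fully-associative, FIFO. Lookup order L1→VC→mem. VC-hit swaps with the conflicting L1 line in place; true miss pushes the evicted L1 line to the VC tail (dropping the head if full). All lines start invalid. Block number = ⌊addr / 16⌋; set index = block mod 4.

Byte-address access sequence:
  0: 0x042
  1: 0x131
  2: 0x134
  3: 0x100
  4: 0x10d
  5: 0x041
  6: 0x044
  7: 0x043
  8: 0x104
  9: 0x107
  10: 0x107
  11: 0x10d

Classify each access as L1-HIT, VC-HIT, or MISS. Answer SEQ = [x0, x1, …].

  [0] addr=0x42 blk=4 s=0: MISS | VC []
  [1] addr=0x131 blk=19 s=3: MISS | VC []
  [2] addr=0x134 blk=19 s=3: L1-HIT | VC []
  [3] addr=0x100 blk=16 s=0: MISS | VC [4]
  [4] addr=0x10d blk=16 s=0: L1-HIT | VC [4]
  [5] addr=0x41 blk=4 s=0: VC-HIT | VC [16]
  [6] addr=0x44 blk=4 s=0: L1-HIT | VC [16]
  [7] addr=0x43 blk=4 s=0: L1-HIT | VC [16]
  [8] addr=0x104 blk=16 s=0: VC-HIT | VC [4]
  [9] addr=0x107 blk=16 s=0: L1-HIT | VC [4]
  [10] addr=0x107 blk=16 s=0: L1-HIT | VC [4]
  [11] addr=0x10d blk=16 s=0: L1-HIT | VC [4]

SEQ = [MISS, MISS, L1-HIT, MISS, L1-HIT, VC-HIT, L1-HIT, L1-HIT, VC-HIT, L1-HIT, L1-HIT, L1-HIT]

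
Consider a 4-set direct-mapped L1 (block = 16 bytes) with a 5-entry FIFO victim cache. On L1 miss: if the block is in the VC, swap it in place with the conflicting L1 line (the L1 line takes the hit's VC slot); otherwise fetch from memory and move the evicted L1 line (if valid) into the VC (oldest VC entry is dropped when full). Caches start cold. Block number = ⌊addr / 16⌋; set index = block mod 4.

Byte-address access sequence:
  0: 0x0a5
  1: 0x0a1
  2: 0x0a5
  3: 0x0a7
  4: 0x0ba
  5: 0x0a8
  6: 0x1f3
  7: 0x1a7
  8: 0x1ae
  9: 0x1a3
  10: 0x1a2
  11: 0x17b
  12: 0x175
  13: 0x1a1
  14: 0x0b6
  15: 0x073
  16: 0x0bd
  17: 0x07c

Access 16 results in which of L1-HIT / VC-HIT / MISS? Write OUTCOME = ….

OUTCOME = VC-HIT

  [0] addr=0xa5 blk=10 s=2: MISS | VC []
  [1] addr=0xa1 blk=10 s=2: L1-HIT | VC []
  [2] addr=0xa5 blk=10 s=2: L1-HIT | VC []
  [3] addr=0xa7 blk=10 s=2: L1-HIT | VC []
  [4] addr=0xba blk=11 s=3: MISS | VC []
  [5] addr=0xa8 blk=10 s=2: L1-HIT | VC []
  [6] addr=0x1f3 blk=31 s=3: MISS | VC [11]
  [7] addr=0x1a7 blk=26 s=2: MISS | VC [11, 10]
  [8] addr=0x1ae blk=26 s=2: L1-HIT | VC [11, 10]
  [9] addr=0x1a3 blk=26 s=2: L1-HIT | VC [11, 10]
  [10] addr=0x1a2 blk=26 s=2: L1-HIT | VC [11, 10]
  [11] addr=0x17b blk=23 s=3: MISS | VC [11, 10, 31]
  [12] addr=0x175 blk=23 s=3: L1-HIT | VC [11, 10, 31]
  [13] addr=0x1a1 blk=26 s=2: L1-HIT | VC [11, 10, 31]
  [14] addr=0xb6 blk=11 s=3: VC-HIT | VC [23, 10, 31]
  [15] addr=0x73 blk=7 s=3: MISS | VC [23, 10, 31, 11]
  [16] addr=0xbd blk=11 s=3: VC-HIT | VC [23, 10, 31, 7]
  [17] addr=0x7c blk=7 s=3: VC-HIT | VC [23, 10, 31, 11]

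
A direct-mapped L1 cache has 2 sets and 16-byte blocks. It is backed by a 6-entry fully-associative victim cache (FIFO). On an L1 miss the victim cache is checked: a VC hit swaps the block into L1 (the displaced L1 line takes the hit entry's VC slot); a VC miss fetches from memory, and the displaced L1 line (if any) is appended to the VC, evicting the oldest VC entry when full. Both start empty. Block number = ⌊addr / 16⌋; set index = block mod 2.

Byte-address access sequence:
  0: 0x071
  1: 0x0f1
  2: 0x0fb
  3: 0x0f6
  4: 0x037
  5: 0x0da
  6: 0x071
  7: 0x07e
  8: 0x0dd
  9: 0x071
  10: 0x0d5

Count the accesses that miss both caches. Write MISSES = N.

0: 0x71 (blk 7, set 1) → MISS  vc=[]
1: 0xf1 (blk 15, set 1) → MISS  vc=[7]
2: 0xfb (blk 15, set 1) → L1-HIT  vc=[7]
3: 0xf6 (blk 15, set 1) → L1-HIT  vc=[7]
4: 0x37 (blk 3, set 1) → MISS  vc=[7, 15]
5: 0xda (blk 13, set 1) → MISS  vc=[7, 15, 3]
6: 0x71 (blk 7, set 1) → VC-HIT  vc=[13, 15, 3]
7: 0x7e (blk 7, set 1) → L1-HIT  vc=[13, 15, 3]
8: 0xdd (blk 13, set 1) → VC-HIT  vc=[7, 15, 3]
9: 0x71 (blk 7, set 1) → VC-HIT  vc=[13, 15, 3]
10: 0xd5 (blk 13, set 1) → VC-HIT  vc=[7, 15, 3]

MISSES = 4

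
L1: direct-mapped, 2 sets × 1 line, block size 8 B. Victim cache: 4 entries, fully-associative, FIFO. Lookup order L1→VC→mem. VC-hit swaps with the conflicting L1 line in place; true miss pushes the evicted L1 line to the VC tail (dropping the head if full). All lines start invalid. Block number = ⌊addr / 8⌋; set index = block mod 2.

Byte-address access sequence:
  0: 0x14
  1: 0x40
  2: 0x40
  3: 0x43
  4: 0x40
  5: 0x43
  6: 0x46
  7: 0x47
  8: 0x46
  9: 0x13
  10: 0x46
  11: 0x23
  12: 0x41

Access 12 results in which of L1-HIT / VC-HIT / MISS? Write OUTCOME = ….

#0 0x14→b2/s0 MISS; vc=[]
#1 0x40→b8/s0 MISS; vc=[2]
#2 0x40→b8/s0 L1-HIT; vc=[2]
#3 0x43→b8/s0 L1-HIT; vc=[2]
#4 0x40→b8/s0 L1-HIT; vc=[2]
#5 0x43→b8/s0 L1-HIT; vc=[2]
#6 0x46→b8/s0 L1-HIT; vc=[2]
#7 0x47→b8/s0 L1-HIT; vc=[2]
#8 0x46→b8/s0 L1-HIT; vc=[2]
#9 0x13→b2/s0 VC-HIT; vc=[8]
#10 0x46→b8/s0 VC-HIT; vc=[2]
#11 0x23→b4/s0 MISS; vc=[2,8]
#12 0x41→b8/s0 VC-HIT; vc=[2,4]

OUTCOME = VC-HIT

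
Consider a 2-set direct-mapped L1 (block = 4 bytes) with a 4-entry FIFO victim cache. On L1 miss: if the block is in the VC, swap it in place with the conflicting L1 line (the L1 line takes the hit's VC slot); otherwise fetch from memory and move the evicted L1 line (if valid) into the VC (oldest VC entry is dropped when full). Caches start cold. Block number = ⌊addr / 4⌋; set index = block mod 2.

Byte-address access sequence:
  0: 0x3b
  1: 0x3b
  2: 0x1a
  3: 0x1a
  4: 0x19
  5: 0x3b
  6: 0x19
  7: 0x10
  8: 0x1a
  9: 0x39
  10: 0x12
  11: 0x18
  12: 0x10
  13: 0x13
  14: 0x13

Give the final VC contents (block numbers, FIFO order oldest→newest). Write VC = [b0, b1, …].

  [0] addr=0x3b blk=14 s=0: MISS | VC []
  [1] addr=0x3b blk=14 s=0: L1-HIT | VC []
  [2] addr=0x1a blk=6 s=0: MISS | VC [14]
  [3] addr=0x1a blk=6 s=0: L1-HIT | VC [14]
  [4] addr=0x19 blk=6 s=0: L1-HIT | VC [14]
  [5] addr=0x3b blk=14 s=0: VC-HIT | VC [6]
  [6] addr=0x19 blk=6 s=0: VC-HIT | VC [14]
  [7] addr=0x10 blk=4 s=0: MISS | VC [14, 6]
  [8] addr=0x1a blk=6 s=0: VC-HIT | VC [14, 4]
  [9] addr=0x39 blk=14 s=0: VC-HIT | VC [6, 4]
  [10] addr=0x12 blk=4 s=0: VC-HIT | VC [6, 14]
  [11] addr=0x18 blk=6 s=0: VC-HIT | VC [4, 14]
  [12] addr=0x10 blk=4 s=0: VC-HIT | VC [6, 14]
  [13] addr=0x13 blk=4 s=0: L1-HIT | VC [6, 14]
  [14] addr=0x13 blk=4 s=0: L1-HIT | VC [6, 14]

VC = [6, 14]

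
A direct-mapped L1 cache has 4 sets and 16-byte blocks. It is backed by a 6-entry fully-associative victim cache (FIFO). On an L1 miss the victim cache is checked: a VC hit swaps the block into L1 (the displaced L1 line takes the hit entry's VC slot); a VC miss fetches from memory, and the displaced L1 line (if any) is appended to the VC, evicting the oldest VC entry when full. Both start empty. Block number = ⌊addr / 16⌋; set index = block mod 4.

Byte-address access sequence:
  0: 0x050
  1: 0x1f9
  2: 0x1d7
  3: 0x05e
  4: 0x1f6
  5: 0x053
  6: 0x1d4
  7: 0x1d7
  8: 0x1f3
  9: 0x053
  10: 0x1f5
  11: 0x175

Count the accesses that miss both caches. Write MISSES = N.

  [0] addr=0x50 blk=5 s=1: MISS | VC []
  [1] addr=0x1f9 blk=31 s=3: MISS | VC []
  [2] addr=0x1d7 blk=29 s=1: MISS | VC [5]
  [3] addr=0x5e blk=5 s=1: VC-HIT | VC [29]
  [4] addr=0x1f6 blk=31 s=3: L1-HIT | VC [29]
  [5] addr=0x53 blk=5 s=1: L1-HIT | VC [29]
  [6] addr=0x1d4 blk=29 s=1: VC-HIT | VC [5]
  [7] addr=0x1d7 blk=29 s=1: L1-HIT | VC [5]
  [8] addr=0x1f3 blk=31 s=3: L1-HIT | VC [5]
  [9] addr=0x53 blk=5 s=1: VC-HIT | VC [29]
  [10] addr=0x1f5 blk=31 s=3: L1-HIT | VC [29]
  [11] addr=0x175 blk=23 s=3: MISS | VC [29, 31]

MISSES = 4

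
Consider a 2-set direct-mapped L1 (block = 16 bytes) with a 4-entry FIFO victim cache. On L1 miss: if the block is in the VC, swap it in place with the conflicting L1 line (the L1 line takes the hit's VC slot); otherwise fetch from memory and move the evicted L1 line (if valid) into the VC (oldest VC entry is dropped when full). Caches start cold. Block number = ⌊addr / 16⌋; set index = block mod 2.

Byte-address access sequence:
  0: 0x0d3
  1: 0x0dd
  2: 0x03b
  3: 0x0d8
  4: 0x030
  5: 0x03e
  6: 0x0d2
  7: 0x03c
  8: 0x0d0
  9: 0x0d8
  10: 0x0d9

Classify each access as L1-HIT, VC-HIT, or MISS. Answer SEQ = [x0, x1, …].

#0 0xd3→b13/s1 MISS; vc=[]
#1 0xdd→b13/s1 L1-HIT; vc=[]
#2 0x3b→b3/s1 MISS; vc=[13]
#3 0xd8→b13/s1 VC-HIT; vc=[3]
#4 0x30→b3/s1 VC-HIT; vc=[13]
#5 0x3e→b3/s1 L1-HIT; vc=[13]
#6 0xd2→b13/s1 VC-HIT; vc=[3]
#7 0x3c→b3/s1 VC-HIT; vc=[13]
#8 0xd0→b13/s1 VC-HIT; vc=[3]
#9 0xd8→b13/s1 L1-HIT; vc=[3]
#10 0xd9→b13/s1 L1-HIT; vc=[3]

SEQ = [MISS, L1-HIT, MISS, VC-HIT, VC-HIT, L1-HIT, VC-HIT, VC-HIT, VC-HIT, L1-HIT, L1-HIT]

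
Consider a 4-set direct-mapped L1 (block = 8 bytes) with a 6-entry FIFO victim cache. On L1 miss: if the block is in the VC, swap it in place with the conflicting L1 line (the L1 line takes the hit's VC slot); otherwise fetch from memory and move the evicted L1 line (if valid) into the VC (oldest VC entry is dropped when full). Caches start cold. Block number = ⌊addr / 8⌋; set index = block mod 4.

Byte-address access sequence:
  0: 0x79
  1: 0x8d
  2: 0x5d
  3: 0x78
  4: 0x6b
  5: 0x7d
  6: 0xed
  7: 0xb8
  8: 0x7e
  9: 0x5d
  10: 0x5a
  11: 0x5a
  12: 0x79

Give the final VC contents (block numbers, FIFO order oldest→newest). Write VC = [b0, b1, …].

#0 0x79→b15/s3 MISS; vc=[]
#1 0x8d→b17/s1 MISS; vc=[]
#2 0x5d→b11/s3 MISS; vc=[15]
#3 0x78→b15/s3 VC-HIT; vc=[11]
#4 0x6b→b13/s1 MISS; vc=[11,17]
#5 0x7d→b15/s3 L1-HIT; vc=[11,17]
#6 0xed→b29/s1 MISS; vc=[11,17,13]
#7 0xb8→b23/s3 MISS; vc=[11,17,13,15]
#8 0x7e→b15/s3 VC-HIT; vc=[11,17,13,23]
#9 0x5d→b11/s3 VC-HIT; vc=[15,17,13,23]
#10 0x5a→b11/s3 L1-HIT; vc=[15,17,13,23]
#11 0x5a→b11/s3 L1-HIT; vc=[15,17,13,23]
#12 0x79→b15/s3 VC-HIT; vc=[11,17,13,23]

VC = [11, 17, 13, 23]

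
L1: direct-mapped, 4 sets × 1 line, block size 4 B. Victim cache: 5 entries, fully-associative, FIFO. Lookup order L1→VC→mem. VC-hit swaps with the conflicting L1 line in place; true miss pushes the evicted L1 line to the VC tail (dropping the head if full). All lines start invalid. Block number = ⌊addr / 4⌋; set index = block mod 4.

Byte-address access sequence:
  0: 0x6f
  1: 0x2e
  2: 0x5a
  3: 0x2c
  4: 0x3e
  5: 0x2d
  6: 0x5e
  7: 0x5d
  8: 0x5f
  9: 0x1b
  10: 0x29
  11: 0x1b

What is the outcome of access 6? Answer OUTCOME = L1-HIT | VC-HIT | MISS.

OUTCOME = MISS

0: 0x6f (blk 27, set 3) → MISS  vc=[]
1: 0x2e (blk 11, set 3) → MISS  vc=[27]
2: 0x5a (blk 22, set 2) → MISS  vc=[27]
3: 0x2c (blk 11, set 3) → L1-HIT  vc=[27]
4: 0x3e (blk 15, set 3) → MISS  vc=[27, 11]
5: 0x2d (blk 11, set 3) → VC-HIT  vc=[27, 15]
6: 0x5e (blk 23, set 3) → MISS  vc=[27, 15, 11]
7: 0x5d (blk 23, set 3) → L1-HIT  vc=[27, 15, 11]
8: 0x5f (blk 23, set 3) → L1-HIT  vc=[27, 15, 11]
9: 0x1b (blk 6, set 2) → MISS  vc=[27, 15, 11, 22]
10: 0x29 (blk 10, set 2) → MISS  vc=[27, 15, 11, 22, 6]
11: 0x1b (blk 6, set 2) → VC-HIT  vc=[27, 15, 11, 22, 10]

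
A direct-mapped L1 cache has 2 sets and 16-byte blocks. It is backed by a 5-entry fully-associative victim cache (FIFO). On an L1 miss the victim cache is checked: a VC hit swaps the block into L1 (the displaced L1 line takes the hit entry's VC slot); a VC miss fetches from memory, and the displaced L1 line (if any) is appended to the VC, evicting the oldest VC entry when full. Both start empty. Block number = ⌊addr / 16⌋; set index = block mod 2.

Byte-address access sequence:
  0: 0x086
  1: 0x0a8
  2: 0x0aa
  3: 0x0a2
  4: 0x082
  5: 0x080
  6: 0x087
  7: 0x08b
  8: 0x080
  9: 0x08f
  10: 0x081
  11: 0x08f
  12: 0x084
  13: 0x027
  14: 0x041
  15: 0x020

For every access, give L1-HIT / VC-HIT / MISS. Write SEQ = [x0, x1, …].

SEQ = [MISS, MISS, L1-HIT, L1-HIT, VC-HIT, L1-HIT, L1-HIT, L1-HIT, L1-HIT, L1-HIT, L1-HIT, L1-HIT, L1-HIT, MISS, MISS, VC-HIT]

  [0] addr=0x86 blk=8 s=0: MISS | VC []
  [1] addr=0xa8 blk=10 s=0: MISS | VC [8]
  [2] addr=0xaa blk=10 s=0: L1-HIT | VC [8]
  [3] addr=0xa2 blk=10 s=0: L1-HIT | VC [8]
  [4] addr=0x82 blk=8 s=0: VC-HIT | VC [10]
  [5] addr=0x80 blk=8 s=0: L1-HIT | VC [10]
  [6] addr=0x87 blk=8 s=0: L1-HIT | VC [10]
  [7] addr=0x8b blk=8 s=0: L1-HIT | VC [10]
  [8] addr=0x80 blk=8 s=0: L1-HIT | VC [10]
  [9] addr=0x8f blk=8 s=0: L1-HIT | VC [10]
  [10] addr=0x81 blk=8 s=0: L1-HIT | VC [10]
  [11] addr=0x8f blk=8 s=0: L1-HIT | VC [10]
  [12] addr=0x84 blk=8 s=0: L1-HIT | VC [10]
  [13] addr=0x27 blk=2 s=0: MISS | VC [10, 8]
  [14] addr=0x41 blk=4 s=0: MISS | VC [10, 8, 2]
  [15] addr=0x20 blk=2 s=0: VC-HIT | VC [10, 8, 4]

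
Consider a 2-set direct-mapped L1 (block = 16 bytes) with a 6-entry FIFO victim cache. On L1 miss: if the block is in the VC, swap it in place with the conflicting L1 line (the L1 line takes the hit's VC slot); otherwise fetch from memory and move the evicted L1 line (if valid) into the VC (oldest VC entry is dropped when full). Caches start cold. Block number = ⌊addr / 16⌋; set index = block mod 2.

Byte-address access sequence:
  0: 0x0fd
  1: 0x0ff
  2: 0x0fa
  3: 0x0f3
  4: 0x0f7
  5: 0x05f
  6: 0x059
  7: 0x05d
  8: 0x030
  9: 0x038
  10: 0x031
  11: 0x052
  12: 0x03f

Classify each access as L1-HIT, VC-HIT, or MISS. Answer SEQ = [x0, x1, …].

SEQ = [MISS, L1-HIT, L1-HIT, L1-HIT, L1-HIT, MISS, L1-HIT, L1-HIT, MISS, L1-HIT, L1-HIT, VC-HIT, VC-HIT]

  [0] addr=0xfd blk=15 s=1: MISS | VC []
  [1] addr=0xff blk=15 s=1: L1-HIT | VC []
  [2] addr=0xfa blk=15 s=1: L1-HIT | VC []
  [3] addr=0xf3 blk=15 s=1: L1-HIT | VC []
  [4] addr=0xf7 blk=15 s=1: L1-HIT | VC []
  [5] addr=0x5f blk=5 s=1: MISS | VC [15]
  [6] addr=0x59 blk=5 s=1: L1-HIT | VC [15]
  [7] addr=0x5d blk=5 s=1: L1-HIT | VC [15]
  [8] addr=0x30 blk=3 s=1: MISS | VC [15, 5]
  [9] addr=0x38 blk=3 s=1: L1-HIT | VC [15, 5]
  [10] addr=0x31 blk=3 s=1: L1-HIT | VC [15, 5]
  [11] addr=0x52 blk=5 s=1: VC-HIT | VC [15, 3]
  [12] addr=0x3f blk=3 s=1: VC-HIT | VC [15, 5]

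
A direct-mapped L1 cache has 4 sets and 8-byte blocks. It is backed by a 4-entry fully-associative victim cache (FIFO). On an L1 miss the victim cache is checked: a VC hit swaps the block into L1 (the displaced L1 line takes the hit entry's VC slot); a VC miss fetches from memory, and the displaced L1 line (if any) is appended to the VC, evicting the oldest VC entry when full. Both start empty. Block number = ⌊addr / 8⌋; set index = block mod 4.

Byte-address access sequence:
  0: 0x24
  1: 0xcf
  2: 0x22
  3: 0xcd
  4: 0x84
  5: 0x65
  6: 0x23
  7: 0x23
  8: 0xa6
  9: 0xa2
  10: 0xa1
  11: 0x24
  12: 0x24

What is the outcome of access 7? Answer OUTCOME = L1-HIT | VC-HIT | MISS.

0: 0x24 (blk 4, set 0) → MISS  vc=[]
1: 0xcf (blk 25, set 1) → MISS  vc=[]
2: 0x22 (blk 4, set 0) → L1-HIT  vc=[]
3: 0xcd (blk 25, set 1) → L1-HIT  vc=[]
4: 0x84 (blk 16, set 0) → MISS  vc=[4]
5: 0x65 (blk 12, set 0) → MISS  vc=[4, 16]
6: 0x23 (blk 4, set 0) → VC-HIT  vc=[12, 16]
7: 0x23 (blk 4, set 0) → L1-HIT  vc=[12, 16]
8: 0xa6 (blk 20, set 0) → MISS  vc=[12, 16, 4]
9: 0xa2 (blk 20, set 0) → L1-HIT  vc=[12, 16, 4]
10: 0xa1 (blk 20, set 0) → L1-HIT  vc=[12, 16, 4]
11: 0x24 (blk 4, set 0) → VC-HIT  vc=[12, 16, 20]
12: 0x24 (blk 4, set 0) → L1-HIT  vc=[12, 16, 20]

OUTCOME = L1-HIT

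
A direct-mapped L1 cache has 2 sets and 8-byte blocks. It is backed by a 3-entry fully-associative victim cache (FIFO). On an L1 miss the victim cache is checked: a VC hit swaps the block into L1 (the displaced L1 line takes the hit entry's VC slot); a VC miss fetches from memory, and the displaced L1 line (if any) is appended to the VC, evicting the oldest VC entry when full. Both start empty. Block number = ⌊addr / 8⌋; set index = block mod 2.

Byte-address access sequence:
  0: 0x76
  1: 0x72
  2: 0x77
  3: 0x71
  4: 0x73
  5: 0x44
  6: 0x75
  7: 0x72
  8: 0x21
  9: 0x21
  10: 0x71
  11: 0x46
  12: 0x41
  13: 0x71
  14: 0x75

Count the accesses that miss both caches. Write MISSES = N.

0: 0x76 (blk 14, set 0) → MISS  vc=[]
1: 0x72 (blk 14, set 0) → L1-HIT  vc=[]
2: 0x77 (blk 14, set 0) → L1-HIT  vc=[]
3: 0x71 (blk 14, set 0) → L1-HIT  vc=[]
4: 0x73 (blk 14, set 0) → L1-HIT  vc=[]
5: 0x44 (blk 8, set 0) → MISS  vc=[14]
6: 0x75 (blk 14, set 0) → VC-HIT  vc=[8]
7: 0x72 (blk 14, set 0) → L1-HIT  vc=[8]
8: 0x21 (blk 4, set 0) → MISS  vc=[8, 14]
9: 0x21 (blk 4, set 0) → L1-HIT  vc=[8, 14]
10: 0x71 (blk 14, set 0) → VC-HIT  vc=[8, 4]
11: 0x46 (blk 8, set 0) → VC-HIT  vc=[14, 4]
12: 0x41 (blk 8, set 0) → L1-HIT  vc=[14, 4]
13: 0x71 (blk 14, set 0) → VC-HIT  vc=[8, 4]
14: 0x75 (blk 14, set 0) → L1-HIT  vc=[8, 4]

MISSES = 3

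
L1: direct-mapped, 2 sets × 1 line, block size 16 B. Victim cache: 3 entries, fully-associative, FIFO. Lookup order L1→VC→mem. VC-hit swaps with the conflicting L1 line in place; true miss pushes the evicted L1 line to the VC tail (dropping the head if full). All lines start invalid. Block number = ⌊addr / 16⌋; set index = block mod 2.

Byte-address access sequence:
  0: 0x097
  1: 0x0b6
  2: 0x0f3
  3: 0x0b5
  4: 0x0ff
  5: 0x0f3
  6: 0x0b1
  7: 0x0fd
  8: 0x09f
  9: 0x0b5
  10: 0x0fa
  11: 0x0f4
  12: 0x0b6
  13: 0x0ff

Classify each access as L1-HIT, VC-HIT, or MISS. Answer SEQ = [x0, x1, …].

SEQ = [MISS, MISS, MISS, VC-HIT, VC-HIT, L1-HIT, VC-HIT, VC-HIT, VC-HIT, VC-HIT, VC-HIT, L1-HIT, VC-HIT, VC-HIT]

  [0] addr=0x97 blk=9 s=1: MISS | VC []
  [1] addr=0xb6 blk=11 s=1: MISS | VC [9]
  [2] addr=0xf3 blk=15 s=1: MISS | VC [9, 11]
  [3] addr=0xb5 blk=11 s=1: VC-HIT | VC [9, 15]
  [4] addr=0xff blk=15 s=1: VC-HIT | VC [9, 11]
  [5] addr=0xf3 blk=15 s=1: L1-HIT | VC [9, 11]
  [6] addr=0xb1 blk=11 s=1: VC-HIT | VC [9, 15]
  [7] addr=0xfd blk=15 s=1: VC-HIT | VC [9, 11]
  [8] addr=0x9f blk=9 s=1: VC-HIT | VC [15, 11]
  [9] addr=0xb5 blk=11 s=1: VC-HIT | VC [15, 9]
  [10] addr=0xfa blk=15 s=1: VC-HIT | VC [11, 9]
  [11] addr=0xf4 blk=15 s=1: L1-HIT | VC [11, 9]
  [12] addr=0xb6 blk=11 s=1: VC-HIT | VC [15, 9]
  [13] addr=0xff blk=15 s=1: VC-HIT | VC [11, 9]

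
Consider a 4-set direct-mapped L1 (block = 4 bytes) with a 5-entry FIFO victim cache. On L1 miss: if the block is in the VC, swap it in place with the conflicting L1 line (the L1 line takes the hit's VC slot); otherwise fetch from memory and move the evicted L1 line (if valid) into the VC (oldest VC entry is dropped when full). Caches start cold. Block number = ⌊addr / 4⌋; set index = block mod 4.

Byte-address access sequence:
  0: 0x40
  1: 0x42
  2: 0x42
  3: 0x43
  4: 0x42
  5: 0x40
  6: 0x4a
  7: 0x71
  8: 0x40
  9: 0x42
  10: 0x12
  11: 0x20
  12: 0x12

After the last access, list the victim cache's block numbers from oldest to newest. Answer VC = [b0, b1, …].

0: 0x40 (blk 16, set 0) → MISS  vc=[]
1: 0x42 (blk 16, set 0) → L1-HIT  vc=[]
2: 0x42 (blk 16, set 0) → L1-HIT  vc=[]
3: 0x43 (blk 16, set 0) → L1-HIT  vc=[]
4: 0x42 (blk 16, set 0) → L1-HIT  vc=[]
5: 0x40 (blk 16, set 0) → L1-HIT  vc=[]
6: 0x4a (blk 18, set 2) → MISS  vc=[]
7: 0x71 (blk 28, set 0) → MISS  vc=[16]
8: 0x40 (blk 16, set 0) → VC-HIT  vc=[28]
9: 0x42 (blk 16, set 0) → L1-HIT  vc=[28]
10: 0x12 (blk 4, set 0) → MISS  vc=[28, 16]
11: 0x20 (blk 8, set 0) → MISS  vc=[28, 16, 4]
12: 0x12 (blk 4, set 0) → VC-HIT  vc=[28, 16, 8]

VC = [28, 16, 8]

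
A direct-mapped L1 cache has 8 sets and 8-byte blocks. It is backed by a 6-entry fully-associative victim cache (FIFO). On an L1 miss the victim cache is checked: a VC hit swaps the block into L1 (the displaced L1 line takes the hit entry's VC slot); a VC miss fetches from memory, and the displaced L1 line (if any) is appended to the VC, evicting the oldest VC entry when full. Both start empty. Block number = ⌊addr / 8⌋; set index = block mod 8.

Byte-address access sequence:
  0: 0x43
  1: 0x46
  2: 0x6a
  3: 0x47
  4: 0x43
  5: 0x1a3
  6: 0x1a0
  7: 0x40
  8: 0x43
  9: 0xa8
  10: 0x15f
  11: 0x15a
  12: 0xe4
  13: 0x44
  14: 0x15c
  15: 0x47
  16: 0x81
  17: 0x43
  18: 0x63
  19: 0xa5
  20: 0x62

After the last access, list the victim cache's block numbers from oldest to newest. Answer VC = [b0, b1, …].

0: 0x43 (blk 8, set 0) → MISS  vc=[]
1: 0x46 (blk 8, set 0) → L1-HIT  vc=[]
2: 0x6a (blk 13, set 5) → MISS  vc=[]
3: 0x47 (blk 8, set 0) → L1-HIT  vc=[]
4: 0x43 (blk 8, set 0) → L1-HIT  vc=[]
5: 0x1a3 (blk 52, set 4) → MISS  vc=[]
6: 0x1a0 (blk 52, set 4) → L1-HIT  vc=[]
7: 0x40 (blk 8, set 0) → L1-HIT  vc=[]
8: 0x43 (blk 8, set 0) → L1-HIT  vc=[]
9: 0xa8 (blk 21, set 5) → MISS  vc=[13]
10: 0x15f (blk 43, set 3) → MISS  vc=[13]
11: 0x15a (blk 43, set 3) → L1-HIT  vc=[13]
12: 0xe4 (blk 28, set 4) → MISS  vc=[13, 52]
13: 0x44 (blk 8, set 0) → L1-HIT  vc=[13, 52]
14: 0x15c (blk 43, set 3) → L1-HIT  vc=[13, 52]
15: 0x47 (blk 8, set 0) → L1-HIT  vc=[13, 52]
16: 0x81 (blk 16, set 0) → MISS  vc=[13, 52, 8]
17: 0x43 (blk 8, set 0) → VC-HIT  vc=[13, 52, 16]
18: 0x63 (blk 12, set 4) → MISS  vc=[13, 52, 16, 28]
19: 0xa5 (blk 20, set 4) → MISS  vc=[13, 52, 16, 28, 12]
20: 0x62 (blk 12, set 4) → VC-HIT  vc=[13, 52, 16, 28, 20]

VC = [13, 52, 16, 28, 20]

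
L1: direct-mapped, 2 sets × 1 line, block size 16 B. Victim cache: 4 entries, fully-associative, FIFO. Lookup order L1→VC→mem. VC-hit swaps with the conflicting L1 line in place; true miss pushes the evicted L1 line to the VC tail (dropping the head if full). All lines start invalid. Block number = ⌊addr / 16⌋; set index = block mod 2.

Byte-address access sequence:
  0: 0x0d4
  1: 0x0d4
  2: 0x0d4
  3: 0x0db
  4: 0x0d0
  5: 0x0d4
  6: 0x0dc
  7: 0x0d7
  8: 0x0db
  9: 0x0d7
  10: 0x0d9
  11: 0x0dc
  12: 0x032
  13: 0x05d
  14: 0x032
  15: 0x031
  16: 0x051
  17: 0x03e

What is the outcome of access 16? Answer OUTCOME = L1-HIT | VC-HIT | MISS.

OUTCOME = VC-HIT

0: 0xd4 (blk 13, set 1) → MISS  vc=[]
1: 0xd4 (blk 13, set 1) → L1-HIT  vc=[]
2: 0xd4 (blk 13, set 1) → L1-HIT  vc=[]
3: 0xdb (blk 13, set 1) → L1-HIT  vc=[]
4: 0xd0 (blk 13, set 1) → L1-HIT  vc=[]
5: 0xd4 (blk 13, set 1) → L1-HIT  vc=[]
6: 0xdc (blk 13, set 1) → L1-HIT  vc=[]
7: 0xd7 (blk 13, set 1) → L1-HIT  vc=[]
8: 0xdb (blk 13, set 1) → L1-HIT  vc=[]
9: 0xd7 (blk 13, set 1) → L1-HIT  vc=[]
10: 0xd9 (blk 13, set 1) → L1-HIT  vc=[]
11: 0xdc (blk 13, set 1) → L1-HIT  vc=[]
12: 0x32 (blk 3, set 1) → MISS  vc=[13]
13: 0x5d (blk 5, set 1) → MISS  vc=[13, 3]
14: 0x32 (blk 3, set 1) → VC-HIT  vc=[13, 5]
15: 0x31 (blk 3, set 1) → L1-HIT  vc=[13, 5]
16: 0x51 (blk 5, set 1) → VC-HIT  vc=[13, 3]
17: 0x3e (blk 3, set 1) → VC-HIT  vc=[13, 5]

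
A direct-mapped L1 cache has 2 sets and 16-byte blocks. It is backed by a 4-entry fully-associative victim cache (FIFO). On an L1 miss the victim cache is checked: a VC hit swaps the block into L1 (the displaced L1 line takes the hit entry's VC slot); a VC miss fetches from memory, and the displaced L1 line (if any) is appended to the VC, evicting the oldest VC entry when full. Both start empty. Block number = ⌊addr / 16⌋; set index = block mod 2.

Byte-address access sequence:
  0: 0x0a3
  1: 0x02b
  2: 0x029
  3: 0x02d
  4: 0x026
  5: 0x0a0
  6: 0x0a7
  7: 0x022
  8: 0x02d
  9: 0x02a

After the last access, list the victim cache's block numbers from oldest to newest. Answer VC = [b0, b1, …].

VC = [10]

#0 0xa3→b10/s0 MISS; vc=[]
#1 0x2b→b2/s0 MISS; vc=[10]
#2 0x29→b2/s0 L1-HIT; vc=[10]
#3 0x2d→b2/s0 L1-HIT; vc=[10]
#4 0x26→b2/s0 L1-HIT; vc=[10]
#5 0xa0→b10/s0 VC-HIT; vc=[2]
#6 0xa7→b10/s0 L1-HIT; vc=[2]
#7 0x22→b2/s0 VC-HIT; vc=[10]
#8 0x2d→b2/s0 L1-HIT; vc=[10]
#9 0x2a→b2/s0 L1-HIT; vc=[10]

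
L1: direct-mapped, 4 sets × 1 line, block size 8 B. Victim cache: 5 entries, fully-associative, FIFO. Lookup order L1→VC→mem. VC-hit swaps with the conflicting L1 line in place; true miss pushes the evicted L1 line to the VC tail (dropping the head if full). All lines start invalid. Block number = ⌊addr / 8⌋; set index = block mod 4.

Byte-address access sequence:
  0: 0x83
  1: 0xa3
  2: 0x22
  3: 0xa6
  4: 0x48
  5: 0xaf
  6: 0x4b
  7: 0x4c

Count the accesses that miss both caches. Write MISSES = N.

MISSES = 5

#0 0x83→b16/s0 MISS; vc=[]
#1 0xa3→b20/s0 MISS; vc=[16]
#2 0x22→b4/s0 MISS; vc=[16,20]
#3 0xa6→b20/s0 VC-HIT; vc=[16,4]
#4 0x48→b9/s1 MISS; vc=[16,4]
#5 0xaf→b21/s1 MISS; vc=[16,4,9]
#6 0x4b→b9/s1 VC-HIT; vc=[16,4,21]
#7 0x4c→b9/s1 L1-HIT; vc=[16,4,21]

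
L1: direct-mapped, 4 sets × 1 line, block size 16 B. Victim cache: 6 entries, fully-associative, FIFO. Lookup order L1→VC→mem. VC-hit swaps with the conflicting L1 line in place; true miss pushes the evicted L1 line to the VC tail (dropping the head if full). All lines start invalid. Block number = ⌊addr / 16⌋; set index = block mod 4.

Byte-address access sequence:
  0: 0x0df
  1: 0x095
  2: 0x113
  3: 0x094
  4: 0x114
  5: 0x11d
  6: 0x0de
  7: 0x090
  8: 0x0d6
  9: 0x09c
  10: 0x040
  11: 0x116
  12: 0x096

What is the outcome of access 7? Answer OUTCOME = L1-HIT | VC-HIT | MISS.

#0 0xdf→b13/s1 MISS; vc=[]
#1 0x95→b9/s1 MISS; vc=[13]
#2 0x113→b17/s1 MISS; vc=[13,9]
#3 0x94→b9/s1 VC-HIT; vc=[13,17]
#4 0x114→b17/s1 VC-HIT; vc=[13,9]
#5 0x11d→b17/s1 L1-HIT; vc=[13,9]
#6 0xde→b13/s1 VC-HIT; vc=[17,9]
#7 0x90→b9/s1 VC-HIT; vc=[17,13]
#8 0xd6→b13/s1 VC-HIT; vc=[17,9]
#9 0x9c→b9/s1 VC-HIT; vc=[17,13]
#10 0x40→b4/s0 MISS; vc=[17,13]
#11 0x116→b17/s1 VC-HIT; vc=[9,13]
#12 0x96→b9/s1 VC-HIT; vc=[17,13]

OUTCOME = VC-HIT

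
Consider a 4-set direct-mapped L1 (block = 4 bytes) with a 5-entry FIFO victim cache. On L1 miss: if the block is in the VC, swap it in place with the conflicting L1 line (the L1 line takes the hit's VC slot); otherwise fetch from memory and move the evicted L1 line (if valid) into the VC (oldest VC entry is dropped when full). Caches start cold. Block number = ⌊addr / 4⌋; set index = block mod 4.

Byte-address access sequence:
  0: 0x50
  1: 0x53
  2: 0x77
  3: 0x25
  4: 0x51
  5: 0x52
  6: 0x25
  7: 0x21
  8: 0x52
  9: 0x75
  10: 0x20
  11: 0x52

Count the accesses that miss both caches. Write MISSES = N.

  [0] addr=0x50 blk=20 s=0: MISS | VC []
  [1] addr=0x53 blk=20 s=0: L1-HIT | VC []
  [2] addr=0x77 blk=29 s=1: MISS | VC []
  [3] addr=0x25 blk=9 s=1: MISS | VC [29]
  [4] addr=0x51 blk=20 s=0: L1-HIT | VC [29]
  [5] addr=0x52 blk=20 s=0: L1-HIT | VC [29]
  [6] addr=0x25 blk=9 s=1: L1-HIT | VC [29]
  [7] addr=0x21 blk=8 s=0: MISS | VC [29, 20]
  [8] addr=0x52 blk=20 s=0: VC-HIT | VC [29, 8]
  [9] addr=0x75 blk=29 s=1: VC-HIT | VC [9, 8]
  [10] addr=0x20 blk=8 s=0: VC-HIT | VC [9, 20]
  [11] addr=0x52 blk=20 s=0: VC-HIT | VC [9, 8]

MISSES = 4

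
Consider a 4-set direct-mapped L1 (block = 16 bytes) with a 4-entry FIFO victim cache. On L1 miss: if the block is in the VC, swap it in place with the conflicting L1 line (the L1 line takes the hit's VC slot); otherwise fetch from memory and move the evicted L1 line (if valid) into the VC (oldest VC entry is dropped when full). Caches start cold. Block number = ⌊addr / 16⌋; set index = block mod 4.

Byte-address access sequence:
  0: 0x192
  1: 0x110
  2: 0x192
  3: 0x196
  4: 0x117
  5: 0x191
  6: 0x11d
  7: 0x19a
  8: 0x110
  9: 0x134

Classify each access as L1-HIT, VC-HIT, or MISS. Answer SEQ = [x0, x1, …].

#0 0x192→b25/s1 MISS; vc=[]
#1 0x110→b17/s1 MISS; vc=[25]
#2 0x192→b25/s1 VC-HIT; vc=[17]
#3 0x196→b25/s1 L1-HIT; vc=[17]
#4 0x117→b17/s1 VC-HIT; vc=[25]
#5 0x191→b25/s1 VC-HIT; vc=[17]
#6 0x11d→b17/s1 VC-HIT; vc=[25]
#7 0x19a→b25/s1 VC-HIT; vc=[17]
#8 0x110→b17/s1 VC-HIT; vc=[25]
#9 0x134→b19/s3 MISS; vc=[25]

SEQ = [MISS, MISS, VC-HIT, L1-HIT, VC-HIT, VC-HIT, VC-HIT, VC-HIT, VC-HIT, MISS]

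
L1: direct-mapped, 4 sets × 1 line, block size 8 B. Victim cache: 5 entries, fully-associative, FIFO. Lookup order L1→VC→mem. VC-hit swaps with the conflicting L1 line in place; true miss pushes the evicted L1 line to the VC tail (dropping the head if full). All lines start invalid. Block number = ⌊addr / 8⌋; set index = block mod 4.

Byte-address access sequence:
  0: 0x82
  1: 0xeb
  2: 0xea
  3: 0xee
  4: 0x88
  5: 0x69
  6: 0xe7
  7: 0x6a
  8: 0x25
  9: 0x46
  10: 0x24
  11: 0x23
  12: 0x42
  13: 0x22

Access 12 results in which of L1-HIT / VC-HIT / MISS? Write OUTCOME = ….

  [0] addr=0x82 blk=16 s=0: MISS | VC []
  [1] addr=0xeb blk=29 s=1: MISS | VC []
  [2] addr=0xea blk=29 s=1: L1-HIT | VC []
  [3] addr=0xee blk=29 s=1: L1-HIT | VC []
  [4] addr=0x88 blk=17 s=1: MISS | VC [29]
  [5] addr=0x69 blk=13 s=1: MISS | VC [29, 17]
  [6] addr=0xe7 blk=28 s=0: MISS | VC [29, 17, 16]
  [7] addr=0x6a blk=13 s=1: L1-HIT | VC [29, 17, 16]
  [8] addr=0x25 blk=4 s=0: MISS | VC [29, 17, 16, 28]
  [9] addr=0x46 blk=8 s=0: MISS | VC [29, 17, 16, 28, 4]
  [10] addr=0x24 blk=4 s=0: VC-HIT | VC [29, 17, 16, 28, 8]
  [11] addr=0x23 blk=4 s=0: L1-HIT | VC [29, 17, 16, 28, 8]
  [12] addr=0x42 blk=8 s=0: VC-HIT | VC [29, 17, 16, 28, 4]
  [13] addr=0x22 blk=4 s=0: VC-HIT | VC [29, 17, 16, 28, 8]

OUTCOME = VC-HIT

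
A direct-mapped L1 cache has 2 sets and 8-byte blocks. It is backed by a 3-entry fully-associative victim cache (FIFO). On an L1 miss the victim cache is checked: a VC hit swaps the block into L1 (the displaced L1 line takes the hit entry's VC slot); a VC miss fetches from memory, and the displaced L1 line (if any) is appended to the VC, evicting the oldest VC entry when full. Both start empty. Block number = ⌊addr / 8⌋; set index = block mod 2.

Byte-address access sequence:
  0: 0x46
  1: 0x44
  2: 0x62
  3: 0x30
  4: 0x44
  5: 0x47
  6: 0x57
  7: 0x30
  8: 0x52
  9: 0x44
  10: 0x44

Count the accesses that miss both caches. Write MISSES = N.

  [0] addr=0x46 blk=8 s=0: MISS | VC []
  [1] addr=0x44 blk=8 s=0: L1-HIT | VC []
  [2] addr=0x62 blk=12 s=0: MISS | VC [8]
  [3] addr=0x30 blk=6 s=0: MISS | VC [8, 12]
  [4] addr=0x44 blk=8 s=0: VC-HIT | VC [6, 12]
  [5] addr=0x47 blk=8 s=0: L1-HIT | VC [6, 12]
  [6] addr=0x57 blk=10 s=0: MISS | VC [6, 12, 8]
  [7] addr=0x30 blk=6 s=0: VC-HIT | VC [10, 12, 8]
  [8] addr=0x52 blk=10 s=0: VC-HIT | VC [6, 12, 8]
  [9] addr=0x44 blk=8 s=0: VC-HIT | VC [6, 12, 10]
  [10] addr=0x44 blk=8 s=0: L1-HIT | VC [6, 12, 10]

MISSES = 4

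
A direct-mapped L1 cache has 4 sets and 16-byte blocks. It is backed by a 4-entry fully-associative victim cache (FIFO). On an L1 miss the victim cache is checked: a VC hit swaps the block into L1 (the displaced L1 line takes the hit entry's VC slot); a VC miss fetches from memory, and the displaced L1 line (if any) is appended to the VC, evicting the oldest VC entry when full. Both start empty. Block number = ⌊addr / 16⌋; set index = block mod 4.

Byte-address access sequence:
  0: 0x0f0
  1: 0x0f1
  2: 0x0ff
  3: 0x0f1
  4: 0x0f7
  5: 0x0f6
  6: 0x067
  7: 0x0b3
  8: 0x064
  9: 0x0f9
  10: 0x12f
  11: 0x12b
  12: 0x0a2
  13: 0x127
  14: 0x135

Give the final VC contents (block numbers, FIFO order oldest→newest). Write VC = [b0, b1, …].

  [0] addr=0xf0 blk=15 s=3: MISS | VC []
  [1] addr=0xf1 blk=15 s=3: L1-HIT | VC []
  [2] addr=0xff blk=15 s=3: L1-HIT | VC []
  [3] addr=0xf1 blk=15 s=3: L1-HIT | VC []
  [4] addr=0xf7 blk=15 s=3: L1-HIT | VC []
  [5] addr=0xf6 blk=15 s=3: L1-HIT | VC []
  [6] addr=0x67 blk=6 s=2: MISS | VC []
  [7] addr=0xb3 blk=11 s=3: MISS | VC [15]
  [8] addr=0x64 blk=6 s=2: L1-HIT | VC [15]
  [9] addr=0xf9 blk=15 s=3: VC-HIT | VC [11]
  [10] addr=0x12f blk=18 s=2: MISS | VC [11, 6]
  [11] addr=0x12b blk=18 s=2: L1-HIT | VC [11, 6]
  [12] addr=0xa2 blk=10 s=2: MISS | VC [11, 6, 18]
  [13] addr=0x127 blk=18 s=2: VC-HIT | VC [11, 6, 10]
  [14] addr=0x135 blk=19 s=3: MISS | VC [11, 6, 10, 15]

VC = [11, 6, 10, 15]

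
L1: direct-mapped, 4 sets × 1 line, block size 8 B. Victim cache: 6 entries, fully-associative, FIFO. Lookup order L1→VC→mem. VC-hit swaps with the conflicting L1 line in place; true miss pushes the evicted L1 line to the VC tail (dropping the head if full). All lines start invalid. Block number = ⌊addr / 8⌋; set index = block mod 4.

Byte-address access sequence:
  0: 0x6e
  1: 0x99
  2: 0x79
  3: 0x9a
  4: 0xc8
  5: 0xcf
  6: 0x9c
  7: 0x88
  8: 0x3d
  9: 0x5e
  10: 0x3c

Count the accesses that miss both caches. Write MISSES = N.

MISSES = 7

#0 0x6e→b13/s1 MISS; vc=[]
#1 0x99→b19/s3 MISS; vc=[]
#2 0x79→b15/s3 MISS; vc=[19]
#3 0x9a→b19/s3 VC-HIT; vc=[15]
#4 0xc8→b25/s1 MISS; vc=[15,13]
#5 0xcf→b25/s1 L1-HIT; vc=[15,13]
#6 0x9c→b19/s3 L1-HIT; vc=[15,13]
#7 0x88→b17/s1 MISS; vc=[15,13,25]
#8 0x3d→b7/s3 MISS; vc=[15,13,25,19]
#9 0x5e→b11/s3 MISS; vc=[15,13,25,19,7]
#10 0x3c→b7/s3 VC-HIT; vc=[15,13,25,19,11]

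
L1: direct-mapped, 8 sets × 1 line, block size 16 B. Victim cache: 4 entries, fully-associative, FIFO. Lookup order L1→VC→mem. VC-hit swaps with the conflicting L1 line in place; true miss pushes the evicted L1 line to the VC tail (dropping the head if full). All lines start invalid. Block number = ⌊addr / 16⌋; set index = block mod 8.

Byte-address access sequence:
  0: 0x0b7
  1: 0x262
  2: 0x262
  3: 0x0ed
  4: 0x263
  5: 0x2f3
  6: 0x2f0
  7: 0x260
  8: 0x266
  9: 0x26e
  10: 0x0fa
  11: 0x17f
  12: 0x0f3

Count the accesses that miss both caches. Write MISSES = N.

#0 0xb7→b11/s3 MISS; vc=[]
#1 0x262→b38/s6 MISS; vc=[]
#2 0x262→b38/s6 L1-HIT; vc=[]
#3 0xed→b14/s6 MISS; vc=[38]
#4 0x263→b38/s6 VC-HIT; vc=[14]
#5 0x2f3→b47/s7 MISS; vc=[14]
#6 0x2f0→b47/s7 L1-HIT; vc=[14]
#7 0x260→b38/s6 L1-HIT; vc=[14]
#8 0x266→b38/s6 L1-HIT; vc=[14]
#9 0x26e→b38/s6 L1-HIT; vc=[14]
#10 0xfa→b15/s7 MISS; vc=[14,47]
#11 0x17f→b23/s7 MISS; vc=[14,47,15]
#12 0xf3→b15/s7 VC-HIT; vc=[14,47,23]

MISSES = 6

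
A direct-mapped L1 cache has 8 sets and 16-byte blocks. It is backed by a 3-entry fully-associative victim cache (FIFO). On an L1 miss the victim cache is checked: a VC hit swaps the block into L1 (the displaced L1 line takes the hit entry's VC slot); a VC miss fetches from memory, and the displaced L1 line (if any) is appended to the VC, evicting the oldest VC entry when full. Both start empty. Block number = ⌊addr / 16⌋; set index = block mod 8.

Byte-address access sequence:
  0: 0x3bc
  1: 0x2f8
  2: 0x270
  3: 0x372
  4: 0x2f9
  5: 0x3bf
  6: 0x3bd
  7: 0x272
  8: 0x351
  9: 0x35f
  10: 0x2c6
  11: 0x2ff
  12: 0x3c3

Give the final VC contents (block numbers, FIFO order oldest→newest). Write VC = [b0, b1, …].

VC = [55, 39, 44]

  [0] addr=0x3bc blk=59 s=3: MISS | VC []
  [1] addr=0x2f8 blk=47 s=7: MISS | VC []
  [2] addr=0x270 blk=39 s=7: MISS | VC [47]
  [3] addr=0x372 blk=55 s=7: MISS | VC [47, 39]
  [4] addr=0x2f9 blk=47 s=7: VC-HIT | VC [55, 39]
  [5] addr=0x3bf blk=59 s=3: L1-HIT | VC [55, 39]
  [6] addr=0x3bd blk=59 s=3: L1-HIT | VC [55, 39]
  [7] addr=0x272 blk=39 s=7: VC-HIT | VC [55, 47]
  [8] addr=0x351 blk=53 s=5: MISS | VC [55, 47]
  [9] addr=0x35f blk=53 s=5: L1-HIT | VC [55, 47]
  [10] addr=0x2c6 blk=44 s=4: MISS | VC [55, 47]
  [11] addr=0x2ff blk=47 s=7: VC-HIT | VC [55, 39]
  [12] addr=0x3c3 blk=60 s=4: MISS | VC [55, 39, 44]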